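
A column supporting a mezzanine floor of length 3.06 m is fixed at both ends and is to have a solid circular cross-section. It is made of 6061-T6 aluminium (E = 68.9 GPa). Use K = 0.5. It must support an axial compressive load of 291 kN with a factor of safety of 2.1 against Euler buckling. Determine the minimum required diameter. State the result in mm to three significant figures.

d ≈ 80.9 mm

Required P_cr = n·P = 2.1 × 291 = 611.1 kN
L_e = K·L = 0.5 × 3.06 = 1.530 m
Required I = P_cr·L_e²/(π²E) = 6.111×10^5 × 1.530² / (π² × 6.89×10^10) = 2.104×10^-6 m⁴
I_req = 2.104×10^6 mm⁴
Solid circle: I = πd⁴/64  ⇒  d = (64I/π)^(1/4) = (64×2.104×10^6/π)^(1/4) = 80.9 mm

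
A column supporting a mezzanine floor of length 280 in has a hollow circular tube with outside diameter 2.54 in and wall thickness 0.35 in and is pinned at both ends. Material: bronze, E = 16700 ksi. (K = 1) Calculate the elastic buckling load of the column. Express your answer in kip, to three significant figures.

Inner diameter d_i = 2.54 − 2×0.35 = 1.840 in
I = π(d_o⁴ − d_i⁴)/64 = π(2.54⁴ − 1.840⁴)/64 = 1.481 in⁴
Effective length L_e = K·L = 1 × 280 = 280.0 in
P_cr = π²EI / L_e² = π² × 16700×10³ × 1.481 / 280.0² = 3.113×10^3 lb

P_cr ≈ 3.11 kip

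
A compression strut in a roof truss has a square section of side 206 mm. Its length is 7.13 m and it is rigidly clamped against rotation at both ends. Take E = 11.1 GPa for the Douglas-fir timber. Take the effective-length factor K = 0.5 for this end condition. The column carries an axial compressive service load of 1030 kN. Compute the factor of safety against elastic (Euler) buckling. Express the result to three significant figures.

n ≈ 1.26

I = a⁴/12 = 206⁴/12 = 1.501×10^8 mm⁴
I = 1.501×10^8 mm⁴ = 1.501×10^-4 m⁴
Effective length L_e = K·L = 0.5 × 7.13 = 3.565 m
P_cr = π²EI / L_e² = π² × 11.1×10⁹ × 1.501×10^-4 / 3.565² = 1.294×10^6 N
Factor of safety n = P_cr / P = 1293.6 / 1030 = 1.26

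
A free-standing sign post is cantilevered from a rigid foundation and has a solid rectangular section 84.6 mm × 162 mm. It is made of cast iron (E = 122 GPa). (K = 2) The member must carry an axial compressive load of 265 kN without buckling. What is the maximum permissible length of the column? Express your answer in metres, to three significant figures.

Buckling occurs about the weak axis: I_min = h·b³/12 with b = 84.6 mm (the shorter side).
I_min = 162×84.6³/12 = 8.174×10^6 mm⁴
I = 8.174×10^-6 m⁴
At the buckling limit P_cr = P = 2.650×10^5 N
From P_cr = π²EI/(K·L)²:  L = (1/K)·√(π²EI/P_cr) = (1/2)·√(π²×1.22×10^11×8.174×10^-6/2.650×10^5)
L = 3.05 m

L_max ≈ 3.05 m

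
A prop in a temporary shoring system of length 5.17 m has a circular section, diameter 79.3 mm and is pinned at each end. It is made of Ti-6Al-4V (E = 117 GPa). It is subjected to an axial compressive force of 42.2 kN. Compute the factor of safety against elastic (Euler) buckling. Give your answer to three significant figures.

I = πd⁴/64 = π×79.3⁴/64 = 1.941×10^6 mm⁴
I = 1.941×10^6 mm⁴ = 1.941×10^-6 m⁴
Effective length L_e = K·L = 1 × 5.17 = 5.170 m
P_cr = π²EI / L_e² = π² × 117×10⁹ × 1.941×10^-6 / 5.170² = 8.386×10^4 N
Factor of safety n = P_cr / P = 83.862 / 42.2 = 1.99

n ≈ 1.99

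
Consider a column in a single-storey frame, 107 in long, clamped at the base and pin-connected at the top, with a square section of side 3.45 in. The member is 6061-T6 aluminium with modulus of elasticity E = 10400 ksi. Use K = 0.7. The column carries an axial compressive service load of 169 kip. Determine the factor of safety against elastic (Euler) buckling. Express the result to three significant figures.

n ≈ 1.28

I = a⁴/12 = 3.45⁴/12 = 11.81 in⁴
Effective length L_e = K·L = 0.7 × 107 = 74.90 in
P_cr = π²EI / L_e² = π² × 10400×10³ × 11.81 / 74.90² = 2.160×10^5 lb
Factor of safety n = P_cr / P = 216.01 / 169 = 1.28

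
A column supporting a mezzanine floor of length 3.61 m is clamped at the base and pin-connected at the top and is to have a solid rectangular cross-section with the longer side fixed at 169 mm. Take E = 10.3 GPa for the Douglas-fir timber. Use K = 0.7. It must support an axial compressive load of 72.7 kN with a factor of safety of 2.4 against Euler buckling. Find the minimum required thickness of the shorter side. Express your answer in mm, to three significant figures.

Required P_cr = n·P = 2.4 × 72.7 = 174.5 kN
L_e = K·L = 0.7 × 3.61 = 2.527 m
Required I = P_cr·L_e²/(π²E) = 1.745×10^5 × 2.527² / (π² × 1.03×10^10) = 1.096×10^-5 m⁴
I_req = 1.096×10^7 mm⁴
Rectangle, weak axis: I_min = h·b³/12 with h = 169 mm fixed  ⇒  b = (12I/h)^(1/3) = 92.0 mm

b ≈ 92.0 mm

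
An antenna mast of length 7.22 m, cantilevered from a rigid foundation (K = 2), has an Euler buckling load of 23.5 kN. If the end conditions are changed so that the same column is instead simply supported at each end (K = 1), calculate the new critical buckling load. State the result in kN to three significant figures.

P_cr ∝ 1/K², so P_cr,new = P_cr,old × (K_old/K_new)² = 23.5 × (2/1)²
= 23.5 × 4.000 = 94.0 kN

P_cr ≈ 94.0 kN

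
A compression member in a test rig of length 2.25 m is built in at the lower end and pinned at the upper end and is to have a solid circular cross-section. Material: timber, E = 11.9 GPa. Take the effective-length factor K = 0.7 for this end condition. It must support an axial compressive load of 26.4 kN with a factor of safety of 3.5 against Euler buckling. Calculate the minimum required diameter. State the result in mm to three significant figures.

Required P_cr = n·P = 3.5 × 26.4 = 92.40 kN
L_e = K·L = 0.7 × 2.25 = 1.575 m
Required I = P_cr·L_e²/(π²E) = 9.240×10^4 × 1.575² / (π² × 1.19×10^10) = 1.952×10^-6 m⁴
I_req = 1.952×10^6 mm⁴
Solid circle: I = πd⁴/64  ⇒  d = (64I/π)^(1/4) = (64×1.952×10^6/π)^(1/4) = 79.4 mm

d ≈ 79.4 mm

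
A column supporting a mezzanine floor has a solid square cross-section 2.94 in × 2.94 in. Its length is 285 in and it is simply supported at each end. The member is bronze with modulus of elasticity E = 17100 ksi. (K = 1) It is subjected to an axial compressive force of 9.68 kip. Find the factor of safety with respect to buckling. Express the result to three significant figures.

n ≈ 1.34

I = a⁴/12 = 2.94⁴/12 = 6.226 in⁴
Effective length L_e = K·L = 1 × 285 = 285.0 in
P_cr = π²EI / L_e² = π² × 17100×10³ × 6.226 / 285.0² = 1.294×10^4 lb
Factor of safety n = P_cr / P = 12.936 / 9.68 = 1.34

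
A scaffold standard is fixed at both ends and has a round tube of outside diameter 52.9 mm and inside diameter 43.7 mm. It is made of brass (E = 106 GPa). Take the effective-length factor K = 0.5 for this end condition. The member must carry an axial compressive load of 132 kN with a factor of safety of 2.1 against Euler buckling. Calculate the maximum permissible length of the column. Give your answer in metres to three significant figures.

d_o = 52.9 mm, d_i = 43.7 mm
I = π(d_o⁴ − d_i⁴)/64 = π(52.9⁴ − 43.70⁴)/64 = 2.054×10^5 mm⁴
I = 2.054×10^-7 m⁴
Required critical load P_cr = n·P = 2.1 × 132 = 277.2 kN = 2.772×10^5 N
From P_cr = π²EI/(K·L)²:  L = (1/K)·√(π²EI/P_cr) = (1/0.5)·√(π²×1.06×10^11×2.054×10^-7/2.772×10^5)
L = 1.76 m

L_max ≈ 1.76 m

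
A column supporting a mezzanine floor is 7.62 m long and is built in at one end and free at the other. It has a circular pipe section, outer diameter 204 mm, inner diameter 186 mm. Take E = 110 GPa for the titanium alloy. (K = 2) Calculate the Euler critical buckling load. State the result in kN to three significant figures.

P_cr ≈ 123 kN

d_o = 204 mm, d_i = 186 mm
I = π(d_o⁴ − d_i⁴)/64 = π(204⁴ − 186.0⁴)/64 = 2.626×10^7 mm⁴
I = 2.626×10^7 mm⁴ = 2.626×10^-5 m⁴
Effective length L_e = K·L = 2 × 7.62 = 15.24 m
P_cr = π²EI / L_e² = π² × 110×10⁹ × 2.626×10^-5 / 15.24² = 1.228×10^5 N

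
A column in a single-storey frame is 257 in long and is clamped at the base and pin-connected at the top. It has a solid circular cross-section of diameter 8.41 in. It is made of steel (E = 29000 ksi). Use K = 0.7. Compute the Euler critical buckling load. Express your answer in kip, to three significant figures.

P_cr ≈ 2170 kip

I = πd⁴/64 = π×8.41⁴/64 = 245.6 in⁴
Effective length L_e = K·L = 0.7 × 257 = 179.9 in
P_cr = π²EI / L_e² = π² × 29000×10³ × 245.6 / 179.9² = 2.172×10^6 lb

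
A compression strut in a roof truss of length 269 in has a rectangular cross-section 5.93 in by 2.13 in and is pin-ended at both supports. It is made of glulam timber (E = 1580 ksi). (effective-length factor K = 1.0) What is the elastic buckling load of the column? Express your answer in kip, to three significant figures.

Buckling occurs about the weak axis: I_min = h·b³/12 with b = 2.13 in (the shorter side).
I_min = 5.93×2.13³/12 = 4.775 in⁴
Effective length L_e = K·L = 1 × 269 = 269.0 in
P_cr = π²EI / L_e² = π² × 1580×10³ × 4.775 / 269.0² = 1.029×10^3 lb

P_cr ≈ 1.03 kip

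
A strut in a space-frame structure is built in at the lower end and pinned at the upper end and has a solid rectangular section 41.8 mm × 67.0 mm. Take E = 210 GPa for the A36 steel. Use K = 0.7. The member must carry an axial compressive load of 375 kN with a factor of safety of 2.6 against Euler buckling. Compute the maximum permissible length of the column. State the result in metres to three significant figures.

Buckling occurs about the weak axis: I_min = h·b³/12 with b = 41.8 mm (the shorter side).
I_min = 67.0×41.8³/12 = 4.078×10^5 mm⁴
I = 4.078×10^-7 m⁴
Required critical load P_cr = n·P = 2.6 × 375 = 975.0 kN = 9.750×10^5 N
From P_cr = π²EI/(K·L)²:  L = (1/K)·√(π²EI/P_cr) = (1/0.7)·√(π²×2.10×10^11×4.078×10^-7/9.750×10^5)
L = 1.33 m

L_max ≈ 1.33 m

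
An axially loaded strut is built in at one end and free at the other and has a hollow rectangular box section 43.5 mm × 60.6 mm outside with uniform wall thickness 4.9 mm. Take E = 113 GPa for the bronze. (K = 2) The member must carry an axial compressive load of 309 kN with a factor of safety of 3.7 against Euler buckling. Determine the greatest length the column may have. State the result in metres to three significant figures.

L_max ≈ 0.249 m

Inner dimensions: h_i = 60.6 − 2×4.9 = 50.80 mm, b_i = 43.5 − 2×4.9 = 33.70 mm
Weak-axis I_min = (h_o·b_o³ − h_i·b_i³)/12 with b_o = 43.5, b_i = 33.70 mm (shorter outer/inner sides).
I_min = (60.6×43.5³ − 50.80×33.70³)/12 = 2.537×10^5 mm⁴
I = 2.537×10^-7 m⁴
Required critical load P_cr = n·P = 3.7 × 309 = 1143 kN = 1.143×10^6 N
From P_cr = π²EI/(K·L)²:  L = (1/K)·√(π²EI/P_cr) = (1/2)·√(π²×1.13×10^11×2.537×10^-7/1.143×10^6)
L = 0.249 m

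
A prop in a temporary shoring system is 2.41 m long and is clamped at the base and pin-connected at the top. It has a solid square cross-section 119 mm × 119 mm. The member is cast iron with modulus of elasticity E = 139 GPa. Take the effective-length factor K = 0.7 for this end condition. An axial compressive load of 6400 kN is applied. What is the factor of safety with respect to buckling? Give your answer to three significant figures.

n ≈ 1.26

I = a⁴/12 = 119⁴/12 = 1.671×10^7 mm⁴
I = 1.671×10^7 mm⁴ = 1.671×10^-5 m⁴
Effective length L_e = K·L = 0.7 × 2.41 = 1.687 m
P_cr = π²EI / L_e² = π² × 139×10⁹ × 1.671×10^-5 / 1.687² = 8.055×10^6 N
Factor of safety n = P_cr / P = 8055.5 / 6400 = 1.26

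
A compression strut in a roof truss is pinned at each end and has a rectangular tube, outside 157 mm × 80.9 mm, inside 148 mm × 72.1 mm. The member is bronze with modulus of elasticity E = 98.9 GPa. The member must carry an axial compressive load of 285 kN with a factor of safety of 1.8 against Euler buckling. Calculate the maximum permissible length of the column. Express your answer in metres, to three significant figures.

Weak-axis I_min = (h_o·b_o³ − h_i·b_i³)/12 with b_o = 80.9, b_i = 72.10 mm (shorter outer/inner sides).
I_min = (157×80.9³ − 148.0×72.10³)/12 = 2.305×10^6 mm⁴
I = 2.305×10^-6 m⁴
Required critical load P_cr = n·P = 1.8 × 285 = 513.0 kN = 5.130×10^5 N
From P_cr = π²EI/(K·L)²:  L = (1/K)·√(π²EI/P_cr) = (1/1)·√(π²×9.89×10^10×2.305×10^-6/5.130×10^5)
L = 2.09 m

L_max ≈ 2.09 m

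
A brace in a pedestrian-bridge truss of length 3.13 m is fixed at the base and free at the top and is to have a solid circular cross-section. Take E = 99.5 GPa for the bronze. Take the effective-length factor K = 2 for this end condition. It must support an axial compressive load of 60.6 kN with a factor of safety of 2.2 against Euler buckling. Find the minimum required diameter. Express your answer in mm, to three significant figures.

Required P_cr = n·P = 2.2 × 60.6 = 133.3 kN
L_e = K·L = 2 × 3.13 = 6.260 m
Required I = P_cr·L_e²/(π²E) = 1.333×10^5 × 6.260² / (π² × 9.95×10^10) = 5.320×10^-6 m⁴
I_req = 5.320×10^6 mm⁴
Solid circle: I = πd⁴/64  ⇒  d = (64I/π)^(1/4) = (64×5.320×10^6/π)^(1/4) = 102 mm

d ≈ 102 mm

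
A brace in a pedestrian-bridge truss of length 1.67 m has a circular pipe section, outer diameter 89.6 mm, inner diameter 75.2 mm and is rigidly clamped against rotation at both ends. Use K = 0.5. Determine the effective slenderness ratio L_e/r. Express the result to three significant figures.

λ ≈ 28.6

d_o = 89.6 mm, d_i = 75.2 mm
I = π(d_o⁴ − d_i⁴)/64 = π(89.6⁴ − 75.20⁴)/64 = 1.594×10^6 mm⁴
A = 1.864×10^3 mm²;  r_min = √(I/A) = √(1.594×10^6/1.864×10^3) = 29.24 mm
L_e = K·L = 0.5 × 1.67 m = 0.8350 m = 835.00 mm
λ = L_e / r_min = 835.00 / 29.24 = 28.6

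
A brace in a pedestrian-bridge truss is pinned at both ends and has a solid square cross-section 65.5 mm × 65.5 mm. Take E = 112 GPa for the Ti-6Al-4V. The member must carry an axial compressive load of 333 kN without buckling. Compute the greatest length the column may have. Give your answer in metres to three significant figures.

I = a⁴/12 = 65.5⁴/12 = 1.534×10^6 mm⁴
I = 1.534×10^-6 m⁴
At the buckling limit P_cr = P = 3.330×10^5 N
From P_cr = π²EI/(K·L)²:  L = (1/K)·√(π²EI/P_cr) = (1/1)·√(π²×1.12×10^11×1.534×10^-6/3.330×10^5)
L = 2.26 m

L_max ≈ 2.26 m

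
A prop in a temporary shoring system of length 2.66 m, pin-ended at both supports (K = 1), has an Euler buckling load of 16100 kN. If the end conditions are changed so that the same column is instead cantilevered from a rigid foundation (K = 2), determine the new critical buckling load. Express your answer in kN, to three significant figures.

P_cr ≈ 4020 kN

P_cr ∝ 1/K², so P_cr,new = P_cr,old × (K_old/K_new)² = 16100 × (1/2)²
= 16100 × 0.2500 = 4020 kN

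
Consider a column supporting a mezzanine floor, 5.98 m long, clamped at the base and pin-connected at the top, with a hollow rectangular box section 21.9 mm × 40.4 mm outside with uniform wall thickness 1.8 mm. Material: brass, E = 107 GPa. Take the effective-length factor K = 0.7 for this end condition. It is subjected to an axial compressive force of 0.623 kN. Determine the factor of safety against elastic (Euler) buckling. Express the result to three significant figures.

Inner dimensions: h_i = 40.4 − 2×1.8 = 36.80 mm, b_i = 21.9 − 2×1.8 = 18.30 mm
Weak-axis I_min = (h_o·b_o³ − h_i·b_i³)/12 with b_o = 21.9, b_i = 18.30 mm (shorter outer/inner sides).
I_min = (40.4×21.9³ − 36.80×18.30³)/12 = 1.657×10^4 mm⁴
I = 1.657×10^4 mm⁴ = 1.657×10^-8 m⁴
Effective length L_e = K·L = 0.7 × 5.98 = 4.186 m
P_cr = π²EI / L_e² = π² × 107×10⁹ × 1.657×10^-8 / 4.186² = 998.5 N
Factor of safety n = P_cr / P = 0.99849 / 0.623 = 1.60

n ≈ 1.60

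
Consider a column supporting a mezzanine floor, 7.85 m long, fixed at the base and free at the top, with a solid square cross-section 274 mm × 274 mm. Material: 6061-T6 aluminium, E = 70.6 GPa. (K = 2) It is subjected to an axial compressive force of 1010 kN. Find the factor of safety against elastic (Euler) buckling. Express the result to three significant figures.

I = a⁴/12 = 274⁴/12 = 4.697×10^8 mm⁴
I = 4.697×10^8 mm⁴ = 4.697×10^-4 m⁴
Effective length L_e = K·L = 2 × 7.85 = 15.70 m
P_cr = π²EI / L_e² = π² × 70.6×10⁹ × 4.697×10^-4 / 15.70² = 1.328×10^6 N
Factor of safety n = P_cr / P = 1327.8 / 1010 = 1.31

n ≈ 1.31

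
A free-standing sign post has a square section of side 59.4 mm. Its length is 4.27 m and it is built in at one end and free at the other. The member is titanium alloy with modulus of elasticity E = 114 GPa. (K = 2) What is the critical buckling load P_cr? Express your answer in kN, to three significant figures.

I = a⁴/12 = 59.4⁴/12 = 1.037×10^6 mm⁴
I = 1.037×10^6 mm⁴ = 1.037×10^-6 m⁴
Effective length L_e = K·L = 2 × 4.27 = 8.540 m
P_cr = π²EI / L_e² = π² × 114×10⁹ × 1.037×10^-6 / 8.540² = 1.600×10^4 N

P_cr ≈ 16.0 kN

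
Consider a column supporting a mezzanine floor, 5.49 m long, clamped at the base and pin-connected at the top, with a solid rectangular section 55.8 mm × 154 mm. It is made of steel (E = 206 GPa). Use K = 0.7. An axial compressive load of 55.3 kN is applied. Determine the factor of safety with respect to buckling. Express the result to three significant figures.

Buckling occurs about the weak axis: I_min = h·b³/12 with b = 55.8 mm (the shorter side).
I_min = 154×55.8³/12 = 2.230×10^6 mm⁴
I = 2.230×10^6 mm⁴ = 2.230×10^-6 m⁴
Effective length L_e = K·L = 0.7 × 5.49 = 3.843 m
P_cr = π²EI / L_e² = π² × 206×10⁹ × 2.230×10^-6 / 3.843² = 3.070×10^5 N
Factor of safety n = P_cr / P = 306.95 / 55.3 = 5.55

n ≈ 5.55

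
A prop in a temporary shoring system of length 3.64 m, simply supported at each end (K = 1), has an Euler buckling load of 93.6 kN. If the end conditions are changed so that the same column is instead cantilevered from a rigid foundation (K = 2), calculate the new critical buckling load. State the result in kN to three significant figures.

P_cr ≈ 23.4 kN

P_cr ∝ 1/K², so P_cr,new = P_cr,old × (K_old/K_new)² = 93.6 × (1/2)²
= 93.6 × 0.2500 = 23.4 kN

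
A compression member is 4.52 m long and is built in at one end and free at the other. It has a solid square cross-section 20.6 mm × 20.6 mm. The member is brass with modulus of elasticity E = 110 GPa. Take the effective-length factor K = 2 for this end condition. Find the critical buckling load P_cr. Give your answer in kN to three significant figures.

I = a⁴/12 = 20.6⁴/12 = 1.501×10^4 mm⁴
I = 1.501×10^4 mm⁴ = 1.501×10^-8 m⁴
Effective length L_e = K·L = 2 × 4.52 = 9.040 m
P_cr = π²EI / L_e² = π² × 110×10⁹ × 1.501×10^-8 / 9.040² = 199.4 N

P_cr ≈ 0.199 kN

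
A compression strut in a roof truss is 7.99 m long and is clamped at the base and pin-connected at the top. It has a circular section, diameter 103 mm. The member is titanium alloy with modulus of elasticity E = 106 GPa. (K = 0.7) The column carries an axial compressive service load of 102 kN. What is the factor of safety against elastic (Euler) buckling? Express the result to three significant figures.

n ≈ 1.81

I = πd⁴/64 = π×103⁴/64 = 5.525×10^6 mm⁴
I = 5.525×10^6 mm⁴ = 5.525×10^-6 m⁴
Effective length L_e = K·L = 0.7 × 7.99 = 5.593 m
P_cr = π²EI / L_e² = π² × 106×10⁹ × 5.525×10^-6 / 5.593² = 1.848×10^5 N
Factor of safety n = P_cr / P = 184.77 / 102 = 1.81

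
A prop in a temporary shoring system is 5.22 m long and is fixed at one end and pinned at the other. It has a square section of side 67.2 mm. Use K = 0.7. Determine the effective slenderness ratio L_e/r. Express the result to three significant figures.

λ ≈ 188

I = a⁴/12 = 67.2⁴/12 = 1.699×10^6 mm⁴
A = 4.516×10^3 mm²;  r_min = √(I/A) = √(1.699×10^6/4.516×10^3) = 19.40 mm
L_e = K·L = 0.7 × 5.22 m = 3.654 m = 3654.0 mm
λ = L_e / r_min = 3654.0 / 19.40 = 188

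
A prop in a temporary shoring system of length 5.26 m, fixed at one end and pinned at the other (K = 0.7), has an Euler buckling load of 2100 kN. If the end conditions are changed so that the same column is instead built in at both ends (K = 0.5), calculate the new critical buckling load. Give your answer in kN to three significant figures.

P_cr ∝ 1/K², so P_cr,new = P_cr,old × (K_old/K_new)² = 2100 × (0.7/0.5)²
= 2100 × 1.960 = 4120 kN

P_cr ≈ 4120 kN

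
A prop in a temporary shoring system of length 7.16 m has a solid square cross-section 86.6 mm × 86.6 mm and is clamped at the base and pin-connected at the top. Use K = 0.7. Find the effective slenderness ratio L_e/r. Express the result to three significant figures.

λ ≈ 200

I = a⁴/12 = 86.6⁴/12 = 4.687×10^6 mm⁴
A = 7.500×10^3 mm²;  r_min = √(I/A) = √(4.687×10^6/7.500×10^3) = 25.00 mm
L_e = K·L = 0.7 × 7.16 m = 5.012 m = 5012.0 mm
λ = L_e / r_min = 5012.0 / 25.00 = 200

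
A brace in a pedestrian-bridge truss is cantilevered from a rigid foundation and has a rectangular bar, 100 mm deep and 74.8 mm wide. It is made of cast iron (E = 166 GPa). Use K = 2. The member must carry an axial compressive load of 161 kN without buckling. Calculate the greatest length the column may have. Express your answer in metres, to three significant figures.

Buckling occurs about the weak axis: I_min = h·b³/12 with b = 74.8 mm (the shorter side).
I_min = 100×74.8³/12 = 3.488×10^6 mm⁴
I = 3.488×10^-6 m⁴
At the buckling limit P_cr = P = 1.610×10^5 N
From P_cr = π²EI/(K·L)²:  L = (1/K)·√(π²EI/P_cr) = (1/2)·√(π²×1.66×10^11×3.488×10^-6/1.610×10^5)
L = 2.98 m

L_max ≈ 2.98 m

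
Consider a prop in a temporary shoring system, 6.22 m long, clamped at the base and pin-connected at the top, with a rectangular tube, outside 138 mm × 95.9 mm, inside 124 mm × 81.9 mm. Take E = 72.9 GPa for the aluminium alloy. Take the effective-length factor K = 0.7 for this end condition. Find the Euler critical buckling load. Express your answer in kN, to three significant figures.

P_cr ≈ 170 kN

Weak-axis I_min = (h_o·b_o³ − h_i·b_i³)/12 with b_o = 95.9, b_i = 81.90 mm (shorter outer/inner sides).
I_min = (138×95.9³ − 124.0×81.90³)/12 = 4.466×10^6 mm⁴
I = 4.466×10^6 mm⁴ = 4.466×10^-6 m⁴
Effective length L_e = K·L = 0.7 × 6.22 = 4.354 m
P_cr = π²EI / L_e² = π² × 72.9×10⁹ × 4.466×10^-6 / 4.354² = 1.695×10^5 N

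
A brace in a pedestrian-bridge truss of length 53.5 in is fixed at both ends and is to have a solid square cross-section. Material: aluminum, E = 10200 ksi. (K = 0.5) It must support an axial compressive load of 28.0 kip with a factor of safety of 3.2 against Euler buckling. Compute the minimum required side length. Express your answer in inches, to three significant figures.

Required P_cr = n·P = 3.2 × 28.0 = 89.60 kip
L_e = K·L = 0.5 × 53.5 = 26.75 in
Required I = P_cr·L_e²/(π²E) = 8.960×10^4 × 26.75² / (π² × 1.02×10^7) = 0.6369 in⁴
Solid square: I = a⁴/12  ⇒  a = (12I)^(1/4) = (12×0.6369)^(1/4) = 1.66 in

a ≈ 1.66 in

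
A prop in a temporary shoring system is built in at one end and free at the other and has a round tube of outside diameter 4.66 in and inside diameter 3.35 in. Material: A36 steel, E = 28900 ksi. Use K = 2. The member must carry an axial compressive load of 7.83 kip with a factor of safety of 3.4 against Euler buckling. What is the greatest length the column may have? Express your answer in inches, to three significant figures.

L_max ≈ 213 in

d_o = 4.66 in, d_i = 3.35 in
I = π(d_o⁴ − d_i⁴)/64 = π(4.66⁴ − 3.350⁴)/64 = 16.97 in⁴
Required critical load P_cr = n·P = 3.4 × 7.83 = 26.62 kip = 2.662×10^4 lb
From P_cr = π²EI/(K·L)²:  L = (1/K)·√(π²EI/P_cr) = (1/2)·√(π²×2.89×10^7×16.97/2.662×10^4)
L = 213 in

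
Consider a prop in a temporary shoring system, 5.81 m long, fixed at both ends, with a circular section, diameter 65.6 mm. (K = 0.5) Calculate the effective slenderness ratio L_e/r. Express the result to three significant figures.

For a solid circle r = d/4 = 65.6/4 = 16.40 mm
L_e = K·L = 0.5 × 5.81 m = 2.905 m = 2905.0 mm
λ = L_e / r_min = 2905.0 / 16.40 = 177

λ ≈ 177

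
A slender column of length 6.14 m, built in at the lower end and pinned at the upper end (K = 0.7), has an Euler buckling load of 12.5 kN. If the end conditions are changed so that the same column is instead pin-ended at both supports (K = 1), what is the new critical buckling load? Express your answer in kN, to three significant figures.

P_cr ≈ 6.12 kN

P_cr ∝ 1/K², so P_cr,new = P_cr,old × (K_old/K_new)² = 12.5 × (0.7/1)²
= 12.5 × 0.4900 = 6.12 kN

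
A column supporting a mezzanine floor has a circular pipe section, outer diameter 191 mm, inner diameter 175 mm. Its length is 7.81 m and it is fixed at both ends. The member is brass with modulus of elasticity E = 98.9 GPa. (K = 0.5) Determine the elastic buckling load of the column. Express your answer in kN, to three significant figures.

P_cr ≈ 1230 kN

d_o = 191 mm, d_i = 175 mm
I = π(d_o⁴ − d_i⁴)/64 = π(191⁴ − 175.0⁴)/64 = 1.929×10^7 mm⁴
I = 1.929×10^7 mm⁴ = 1.929×10^-5 m⁴
Effective length L_e = K·L = 0.5 × 7.81 = 3.905 m
P_cr = π²EI / L_e² = π² × 98.9×10⁹ × 1.929×10^-5 / 3.905² = 1.235×10^6 N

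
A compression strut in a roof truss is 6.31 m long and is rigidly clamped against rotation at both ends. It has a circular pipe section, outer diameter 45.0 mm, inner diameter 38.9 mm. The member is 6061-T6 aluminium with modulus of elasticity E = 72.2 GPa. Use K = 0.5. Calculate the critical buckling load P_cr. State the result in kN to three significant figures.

d_o = 45.0 mm, d_i = 38.9 mm
I = π(d_o⁴ − d_i⁴)/64 = π(45.0⁴ − 38.90⁴)/64 = 8.889×10^4 mm⁴
I = 8.889×10^4 mm⁴ = 8.889×10^-8 m⁴
Effective length L_e = K·L = 0.5 × 6.31 = 3.155 m
P_cr = π²EI / L_e² = π² × 72.2×10⁹ × 8.889×10^-8 / 3.155² = 6.363×10^3 N

P_cr ≈ 6.36 kN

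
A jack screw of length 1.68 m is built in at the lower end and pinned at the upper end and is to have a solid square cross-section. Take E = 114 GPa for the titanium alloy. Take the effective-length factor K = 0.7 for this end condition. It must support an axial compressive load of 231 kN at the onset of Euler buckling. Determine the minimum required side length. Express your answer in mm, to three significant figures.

L_e = K·L = 0.7 × 1.68 = 1.176 m
Required I = P_cr·L_e²/(π²E) = 2.310×10^5 × 1.176² / (π² × 1.14×10^11) = 2.839×10^-7 m⁴
I_req = 2.839×10^5 mm⁴
Solid square: I = a⁴/12  ⇒  a = (12I)^(1/4) = (12×2.839×10^5)^(1/4) = 43.0 mm

a ≈ 43.0 mm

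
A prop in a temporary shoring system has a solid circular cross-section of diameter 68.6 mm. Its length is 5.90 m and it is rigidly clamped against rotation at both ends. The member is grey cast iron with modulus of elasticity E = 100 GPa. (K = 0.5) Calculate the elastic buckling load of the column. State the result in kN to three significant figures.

P_cr ≈ 123 kN

I = πd⁴/64 = π×68.6⁴/64 = 1.087×10^6 mm⁴
I = 1.087×10^6 mm⁴ = 1.087×10^-6 m⁴
Effective length L_e = K·L = 0.5 × 5.90 = 2.950 m
P_cr = π²EI / L_e² = π² × 100×10⁹ × 1.087×10^-6 / 2.950² = 1.233×10^5 N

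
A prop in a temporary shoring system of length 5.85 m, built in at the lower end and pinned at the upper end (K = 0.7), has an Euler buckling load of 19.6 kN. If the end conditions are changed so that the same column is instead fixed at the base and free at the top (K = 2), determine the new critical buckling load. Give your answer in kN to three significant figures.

P_cr ∝ 1/K², so P_cr,new = P_cr,old × (K_old/K_new)² = 19.6 × (0.7/2)²
= 19.6 × 0.1225 = 2.40 kN

P_cr ≈ 2.40 kN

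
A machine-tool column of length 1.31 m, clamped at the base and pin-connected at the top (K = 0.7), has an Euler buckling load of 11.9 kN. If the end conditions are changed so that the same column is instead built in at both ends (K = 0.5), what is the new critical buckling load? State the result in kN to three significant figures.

P_cr ≈ 23.3 kN

P_cr ∝ 1/K², so P_cr,new = P_cr,old × (K_old/K_new)² = 11.9 × (0.7/0.5)²
= 11.9 × 1.960 = 23.3 kN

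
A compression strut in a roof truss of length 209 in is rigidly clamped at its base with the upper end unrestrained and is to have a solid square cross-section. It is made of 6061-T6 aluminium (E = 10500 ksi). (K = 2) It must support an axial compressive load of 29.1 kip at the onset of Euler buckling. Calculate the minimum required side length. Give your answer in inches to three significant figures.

L_e = K·L = 2 × 209 = 418.0 in
Required I = P_cr·L_e²/(π²E) = 2.910×10^4 × 418.0² / (π² × 1.05×10^7) = 49.06 in⁴
Solid square: I = a⁴/12  ⇒  a = (12I)^(1/4) = (12×49.06)^(1/4) = 4.93 in

a ≈ 4.93 in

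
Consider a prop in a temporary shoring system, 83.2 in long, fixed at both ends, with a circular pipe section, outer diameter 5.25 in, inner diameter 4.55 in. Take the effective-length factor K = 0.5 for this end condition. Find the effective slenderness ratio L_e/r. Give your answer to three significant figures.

λ ≈ 24.0

d_o = 5.25 in, d_i = 4.55 in
I = π(d_o⁴ − d_i⁴)/64 = π(5.25⁴ − 4.550⁴)/64 = 16.25 in⁴
A = 5.388 in²;  r_min = √(I/A) = √(16.25/5.388) = 1.737 in
L_e = K·L = 0.5 × 83.2 = 41.60 in
λ = L_e / r_min = 41.600 / 1.737 = 24.0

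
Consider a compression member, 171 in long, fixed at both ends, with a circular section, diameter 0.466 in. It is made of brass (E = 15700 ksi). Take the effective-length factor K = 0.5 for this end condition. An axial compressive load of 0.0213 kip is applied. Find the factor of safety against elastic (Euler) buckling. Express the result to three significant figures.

I = πd⁴/64 = π×0.466⁴/64 = 2.315×10^-3 in⁴
Effective length L_e = K·L = 0.5 × 171 = 85.50 in
P_cr = π²EI / L_e² = π² × 15700×10³ × 2.315×10^-3 / 85.50² = 49.07 lb
Factor of safety n = P_cr / P = 0.049066 / 0.0213 = 2.30

n ≈ 2.30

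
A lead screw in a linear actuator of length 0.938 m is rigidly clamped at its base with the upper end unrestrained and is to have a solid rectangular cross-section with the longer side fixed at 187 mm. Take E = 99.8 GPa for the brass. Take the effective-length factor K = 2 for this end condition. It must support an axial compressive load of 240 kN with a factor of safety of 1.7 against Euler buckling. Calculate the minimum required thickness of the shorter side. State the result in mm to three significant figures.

Required P_cr = n·P = 1.7 × 240 = 408.0 kN
L_e = K·L = 2 × 0.938 = 1.876 m
Required I = P_cr·L_e²/(π²E) = 4.080×10^5 × 1.876² / (π² × 9.98×10^10) = 1.458×10^-6 m⁴
I_req = 1.458×10^6 mm⁴
Rectangle, weak axis: I_min = h·b³/12 with h = 187 mm fixed  ⇒  b = (12I/h)^(1/3) = 45.4 mm

b ≈ 45.4 mm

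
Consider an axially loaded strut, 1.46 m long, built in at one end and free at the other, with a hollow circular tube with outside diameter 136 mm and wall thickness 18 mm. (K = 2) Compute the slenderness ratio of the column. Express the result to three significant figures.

Inner diameter d_i = 136 − 2×18 = 100.0 mm
I = π(d_o⁴ − d_i⁴)/64 = π(136⁴ − 100.0⁴)/64 = 1.188×10^7 mm⁴
A = 6.673×10^3 mm²;  r_min = √(I/A) = √(1.188×10^7/6.673×10^3) = 42.20 mm
L_e = K·L = 2 × 1.46 m = 2.920 m = 2920.0 mm
λ = L_e / r_min = 2920.0 / 42.20 = 69.2

λ ≈ 69.2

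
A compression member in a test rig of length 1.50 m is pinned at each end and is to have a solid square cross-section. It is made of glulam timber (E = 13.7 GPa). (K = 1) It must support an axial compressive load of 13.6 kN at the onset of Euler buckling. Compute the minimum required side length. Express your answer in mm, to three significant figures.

L_e = K·L = 1 × 1.50 = 1.500 m
Required I = P_cr·L_e²/(π²E) = 1.360×10^4 × 1.500² / (π² × 1.37×10^10) = 2.263×10^-7 m⁴
I_req = 2.263×10^5 mm⁴
Solid square: I = a⁴/12  ⇒  a = (12I)^(1/4) = (12×2.263×10^5)^(1/4) = 40.6 mm

a ≈ 40.6 mm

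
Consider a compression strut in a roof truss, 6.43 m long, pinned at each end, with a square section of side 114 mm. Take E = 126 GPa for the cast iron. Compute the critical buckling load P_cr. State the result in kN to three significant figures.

P_cr ≈ 423 kN

I = a⁴/12 = 114⁴/12 = 1.407×10^7 mm⁴
I = 1.407×10^7 mm⁴ = 1.407×10^-5 m⁴
Effective length L_e = K·L = 1 × 6.43 = 6.430 m
P_cr = π²EI / L_e² = π² × 126×10⁹ × 1.407×10^-5 / 6.430² = 4.233×10^5 N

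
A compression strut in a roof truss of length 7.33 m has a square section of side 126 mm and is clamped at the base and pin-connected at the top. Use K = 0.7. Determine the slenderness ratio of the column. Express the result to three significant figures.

I = a⁴/12 = 126⁴/12 = 2.100×10^7 mm⁴
A = 1.588×10^4 mm²;  r_min = √(I/A) = √(2.100×10^7/1.588×10^4) = 36.37 mm
L_e = K·L = 0.7 × 7.33 m = 5.131 m = 5131.0 mm
λ = L_e / r_min = 5131.0 / 36.37 = 141

λ ≈ 141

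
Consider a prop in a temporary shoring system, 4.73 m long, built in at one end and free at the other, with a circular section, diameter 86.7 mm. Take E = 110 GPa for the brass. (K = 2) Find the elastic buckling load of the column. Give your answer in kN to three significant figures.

I = πd⁴/64 = π×86.7⁴/64 = 2.774×10^6 mm⁴
I = 2.774×10^6 mm⁴ = 2.774×10^-6 m⁴
Effective length L_e = K·L = 2 × 4.73 = 9.460 m
P_cr = π²EI / L_e² = π² × 110×10⁹ × 2.774×10^-6 / 9.460² = 3.365×10^4 N

P_cr ≈ 33.6 kN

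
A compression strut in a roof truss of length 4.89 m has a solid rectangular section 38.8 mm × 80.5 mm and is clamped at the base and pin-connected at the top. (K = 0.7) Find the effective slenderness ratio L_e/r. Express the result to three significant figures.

λ ≈ 306

Buckling occurs about the weak axis: I_min = h·b³/12 with b = 38.8 mm (the shorter side).
I_min = 80.5×38.8³/12 = 3.918×10^5 mm⁴
A = 3.123×10^3 mm²;  r_min = √(I/A) = √(3.918×10^5/3.123×10^3) = 11.20 mm
L_e = K·L = 0.7 × 4.89 m = 3.423 m = 3423.0 mm
λ = L_e / r_min = 3423.0 / 11.20 = 306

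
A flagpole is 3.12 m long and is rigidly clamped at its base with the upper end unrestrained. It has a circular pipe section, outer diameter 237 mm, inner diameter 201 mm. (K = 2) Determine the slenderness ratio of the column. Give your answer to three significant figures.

d_o = 237 mm, d_i = 201 mm
I = π(d_o⁴ − d_i⁴)/64 = π(237⁴ − 201.0⁴)/64 = 7.475×10^7 mm⁴
A = 1.238×10^4 mm²;  r_min = √(I/A) = √(7.475×10^7/1.238×10^4) = 77.69 mm
L_e = K·L = 2 × 3.12 m = 6.240 m = 6240.0 mm
λ = L_e / r_min = 6240.0 / 77.69 = 80.3

λ ≈ 80.3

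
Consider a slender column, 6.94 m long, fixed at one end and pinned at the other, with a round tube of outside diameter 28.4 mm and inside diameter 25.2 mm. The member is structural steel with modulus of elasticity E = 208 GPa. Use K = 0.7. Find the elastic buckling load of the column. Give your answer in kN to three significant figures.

d_o = 28.4 mm, d_i = 25.2 mm
I = π(d_o⁴ − d_i⁴)/64 = π(28.4⁴ − 25.20⁴)/64 = 1.214×10^4 mm⁴
I = 1.214×10^4 mm⁴ = 1.214×10^-8 m⁴
Effective length L_e = K·L = 0.7 × 6.94 = 4.858 m
P_cr = π²EI / L_e² = π² × 208×10⁹ × 1.214×10^-8 / 4.858² = 1.056×10^3 N

P_cr ≈ 1.06 kN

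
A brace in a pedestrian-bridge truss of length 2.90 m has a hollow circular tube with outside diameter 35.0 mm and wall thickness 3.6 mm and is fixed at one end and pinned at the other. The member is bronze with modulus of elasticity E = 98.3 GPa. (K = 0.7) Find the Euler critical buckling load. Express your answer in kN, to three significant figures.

P_cr ≈ 10.4 kN

Inner diameter d_i = 35.0 − 2×3.6 = 27.80 mm
I = π(d_o⁴ − d_i⁴)/64 = π(35.0⁴ − 27.80⁴)/64 = 4.434×10^4 mm⁴
I = 4.434×10^4 mm⁴ = 4.434×10^-8 m⁴
Effective length L_e = K·L = 0.7 × 2.90 = 2.030 m
P_cr = π²EI / L_e² = π² × 98.3×10⁹ × 4.434×10^-8 / 2.030² = 1.044×10^4 N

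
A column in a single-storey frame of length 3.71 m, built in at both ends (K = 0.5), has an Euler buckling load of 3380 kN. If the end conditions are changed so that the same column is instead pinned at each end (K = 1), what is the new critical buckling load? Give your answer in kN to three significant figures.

P_cr ∝ 1/K², so P_cr,new = P_cr,old × (K_old/K_new)² = 3380 × (0.5/1)²
= 3380 × 0.2500 = 845 kN

P_cr ≈ 845 kN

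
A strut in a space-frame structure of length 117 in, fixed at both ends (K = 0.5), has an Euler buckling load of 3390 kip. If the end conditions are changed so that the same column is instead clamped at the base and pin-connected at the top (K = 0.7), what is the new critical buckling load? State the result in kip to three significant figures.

P_cr ∝ 1/K², so P_cr,new = P_cr,old × (K_old/K_new)² = 3390 × (0.5/0.7)²
= 3390 × 0.5102 = 1730 kip

P_cr ≈ 1730 kip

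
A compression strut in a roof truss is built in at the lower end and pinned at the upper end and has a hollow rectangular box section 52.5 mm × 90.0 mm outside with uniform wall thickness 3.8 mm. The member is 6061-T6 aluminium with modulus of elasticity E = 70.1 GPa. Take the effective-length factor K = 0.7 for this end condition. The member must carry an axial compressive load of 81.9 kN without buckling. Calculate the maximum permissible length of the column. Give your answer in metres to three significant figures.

L_max ≈ 2.83 m

Inner dimensions: h_i = 90.0 − 2×3.8 = 82.40 mm, b_i = 52.5 − 2×3.8 = 44.90 mm
Weak-axis I_min = (h_o·b_o³ − h_i·b_i³)/12 with b_o = 52.5, b_i = 44.90 mm (shorter outer/inner sides).
I_min = (90.0×52.5³ − 82.40×44.90³)/12 = 4.637×10^5 mm⁴
I = 4.637×10^-7 m⁴
At the buckling limit P_cr = P = 8.190×10^4 N
From P_cr = π²EI/(K·L)²:  L = (1/K)·√(π²EI/P_cr) = (1/0.7)·√(π²×7.01×10^10×4.637×10^-7/8.190×10^4)
L = 2.83 m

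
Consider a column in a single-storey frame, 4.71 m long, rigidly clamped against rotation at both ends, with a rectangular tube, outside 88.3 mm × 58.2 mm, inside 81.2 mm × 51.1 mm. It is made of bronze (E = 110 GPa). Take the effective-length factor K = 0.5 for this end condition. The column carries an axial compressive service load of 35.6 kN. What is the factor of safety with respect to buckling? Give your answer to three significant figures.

n ≈ 3.01

Weak-axis I_min = (h_o·b_o³ − h_i·b_i³)/12 with b_o = 58.2, b_i = 51.10 mm (shorter outer/inner sides).
I_min = (88.3×58.2³ − 81.20×51.10³)/12 = 5.477×10^5 mm⁴
I = 5.477×10^5 mm⁴ = 5.477×10^-7 m⁴
Effective length L_e = K·L = 0.5 × 4.71 = 2.355 m
P_cr = π²EI / L_e² = π² × 110×10⁹ × 5.477×10^-7 / 2.355² = 1.072×10^5 N
Factor of safety n = P_cr / P = 107.22 / 35.6 = 3.01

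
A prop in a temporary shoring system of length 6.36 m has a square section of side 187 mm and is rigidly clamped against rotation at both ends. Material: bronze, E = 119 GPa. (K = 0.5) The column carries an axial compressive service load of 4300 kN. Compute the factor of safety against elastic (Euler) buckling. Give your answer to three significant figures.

n ≈ 2.75

I = a⁴/12 = 187⁴/12 = 1.019×10^8 mm⁴
I = 1.019×10^8 mm⁴ = 1.019×10^-4 m⁴
Effective length L_e = K·L = 0.5 × 6.36 = 3.180 m
P_cr = π²EI / L_e² = π² × 119×10⁹ × 1.019×10^-4 / 3.180² = 1.184×10^7 N
Factor of safety n = P_cr / P = 11835 / 4300 = 2.75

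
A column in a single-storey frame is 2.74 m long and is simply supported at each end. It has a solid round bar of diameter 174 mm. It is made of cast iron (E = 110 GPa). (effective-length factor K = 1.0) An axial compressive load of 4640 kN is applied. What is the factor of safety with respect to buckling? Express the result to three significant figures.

n ≈ 1.40

I = πd⁴/64 = π×174⁴/64 = 4.500×10^7 mm⁴
I = 4.500×10^7 mm⁴ = 4.500×10^-5 m⁴
Effective length L_e = K·L = 1 × 2.74 = 2.740 m
P_cr = π²EI / L_e² = π² × 110×10⁹ × 4.500×10^-5 / 2.740² = 6.507×10^6 N
Factor of safety n = P_cr / P = 6506.7 / 4640 = 1.40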